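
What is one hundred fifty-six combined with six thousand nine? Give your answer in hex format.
Convert one hundred fifty-six (English words) → 1×100 + 56 = 156 (decimal)
Convert six thousand nine (English words) → 6×1000 + 9 = 6009 (decimal)
Compute 156 + 6009 = 6165
Convert 6165 (decimal) → 6165 = 1×4096 + 8×256 + 1×16 + 5 → 0x1815 (hexadecimal)
0x1815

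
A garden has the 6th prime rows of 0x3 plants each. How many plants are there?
Convert 0x3 (hexadecimal) → 3 (decimal)
Convert the 6th prime (prime index) → 13 (decimal)
Compute 3 × 13 = 39
39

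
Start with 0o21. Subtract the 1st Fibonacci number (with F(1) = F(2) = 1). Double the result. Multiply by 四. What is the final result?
Convert 0o21 (octal) → 2×8 + 1 = 17 (decimal)
Start: 17
Convert the 1st Fibonacci number (with F(1) = F(2) = 1) (Fibonacci index) → 1 (decimal)
17 - 1 = 16
16 × 2 = 32
Convert 四 (Chinese numeral) → 4 (decimal)
32 × 4 = 128
128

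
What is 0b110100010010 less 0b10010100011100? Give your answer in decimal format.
Convert 0b110100010010 (binary) → 2048 + 1024 + 256 + 16 + 2 = 3346 (decimal)
Convert 0b10010100011100 (binary) → 8192 + 1024 + 256 + 16 + 8 + 4 = 9500 (decimal)
Compute 3346 - 9500 = -6154
-6154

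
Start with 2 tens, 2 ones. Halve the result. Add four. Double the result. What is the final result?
Convert 2 tens, 2 ones (place-value notation) → 2×10 + 2 = 22 (decimal)
Start: 22
22 ÷ 2 = 11
Convert four (English words) → 4 (decimal)
11 + 4 = 15
15 × 2 = 30
30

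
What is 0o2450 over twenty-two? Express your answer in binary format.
Convert 0o2450 (octal) → 2×512 + 4×64 + 5×8 = 1320 (decimal)
Convert twenty-two (English words) → 22 (decimal)
Compute 1320 ÷ 22 = 60
Convert 60 (decimal) → 60 = 32 + 16 + 8 + 4 → 0b111100 (binary)
0b111100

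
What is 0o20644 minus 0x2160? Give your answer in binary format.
Convert 0o20644 (octal) → 2×4096 + 6×64 + 4×8 + 4 = 8612 (decimal)
Convert 0x2160 (hexadecimal) → 2×4096 + 1×256 + 6×16 = 8544 (decimal)
Compute 8612 - 8544 = 68
Convert 68 (decimal) → 68 = 64 + 4 → 0b1000100 (binary)
0b1000100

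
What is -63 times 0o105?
Convert 0o105 (octal) → 1×64 + 5 = 69 (decimal)
Compute -63 × 69 = -4347
-4347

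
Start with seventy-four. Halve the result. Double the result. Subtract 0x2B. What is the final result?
Convert seventy-four (English words) → 74 (decimal)
Start: 74
74 ÷ 2 = 37
37 × 2 = 74
Convert 0x2B (hexadecimal) → 2×16 + 11 = 43 (decimal)
74 - 43 = 31
31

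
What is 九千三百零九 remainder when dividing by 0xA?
Convert 九千三百零九 (Chinese numeral) → 9×1000 + 3×100 + 9 = 9309 (decimal)
Convert 0xA (hexadecimal) → 10 (decimal)
Compute 9309 mod 10 = 9
9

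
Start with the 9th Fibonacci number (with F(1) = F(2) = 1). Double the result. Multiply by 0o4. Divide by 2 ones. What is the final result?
Convert the 9th Fibonacci number (with F(1) = F(2) = 1) (Fibonacci index) → 1, 1, 2, 3, 5, 8, 13, 21, 34 → 34 (decimal)
Start: 34
34 × 2 = 68
Convert 0o4 (octal) → 4 (decimal)
68 × 4 = 272
Convert 2 ones (place-value notation) → 2 (decimal)
272 ÷ 2 = 136
136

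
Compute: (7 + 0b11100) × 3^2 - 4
Convert 0b11100 (binary) → 16 + 8 + 4 = 28 (decimal)
Convert 3^2 (power) → 9 (decimal)
Expression in decimal: (7 + 28) × 9 - 4
Parentheses first: 7 + 28 = 35
Multiply: 35 × 9 = 315
Subtract: 315 - 4 = 311
311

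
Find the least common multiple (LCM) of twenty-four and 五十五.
Convert twenty-four (English words) → 24 (decimal)
Convert 五十五 (Chinese numeral) → 5×10 + 5 = 55 (decimal)
Compute lcm(24, 55) = 1320
1320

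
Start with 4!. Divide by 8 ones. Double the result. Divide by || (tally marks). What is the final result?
Convert 4! (factorial) → 24 (decimal)
Start: 24
Convert 8 ones (place-value notation) → 8 (decimal)
24 ÷ 8 = 3
3 × 2 = 6
Convert || (tally marks) → 2 (decimal)
6 ÷ 2 = 3
3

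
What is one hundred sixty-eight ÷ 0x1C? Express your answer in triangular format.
Convert one hundred sixty-eight (English words) → 1×100 + 68 = 168 (decimal)
Convert 0x1C (hexadecimal) → 1×16 + 12 = 28 (decimal)
Compute 168 ÷ 28 = 6
Convert 6 (decimal) → 6 = 3×4/2 → the 3rd triangular number (triangular index)
the 3rd triangular number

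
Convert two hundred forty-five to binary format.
Convert two hundred forty-five (English words) → 2×100 + 45 = 245 (decimal)
Convert 245 (decimal) → 245 = 128 + 64 + 32 + 16 + 4 + 1 → 0b11110101 (binary)
0b11110101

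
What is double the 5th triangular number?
The 5th triangular number = 5×6/2 = 15
Compute 15 × 2 = 30
30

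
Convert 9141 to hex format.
Convert 9141 (decimal) → 9141 = 2×4096 + 3×256 + 11×16 + 5 → 0x23B5 (hexadecimal)
0x23B5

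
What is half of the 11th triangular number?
The 11th triangular number = 11×12/2 = 66
Compute 66 ÷ 2 = 33
33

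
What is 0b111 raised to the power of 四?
Convert 0b111 (binary) → 4 + 2 + 1 = 7 (decimal)
Convert 四 (Chinese numeral) → 4 (decimal)
Compute 7 ^ 4 = 2401
2401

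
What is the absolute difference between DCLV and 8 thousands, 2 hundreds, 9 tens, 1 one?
Convert DCLV (Roman numeral) → 500 + 100 + 50 + 5 = 655 (decimal)
Convert 8 thousands, 2 hundreds, 9 tens, 1 one (place-value notation) → 8×1000 + 2×100 + 9×10 + 1 = 8291 (decimal)
Compute |655 - 8291| = 7636
7636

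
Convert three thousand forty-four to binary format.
Convert three thousand forty-four (English words) → 3×1000 + 44 = 3044 (decimal)
Convert 3044 (decimal) → 3044 = 2048 + 512 + 256 + 128 + 64 + 32 + 4 → 0b101111100100 (binary)
0b101111100100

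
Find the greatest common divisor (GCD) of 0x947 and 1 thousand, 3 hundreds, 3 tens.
Convert 0x947 (hexadecimal) → 9×256 + 4×16 + 7 = 2375 (decimal)
Convert 1 thousand, 3 hundreds, 3 tens (place-value notation) → 1×1000 + 3×100 + 3×10 = 1330 (decimal)
Compute gcd(2375, 1330) = 95
95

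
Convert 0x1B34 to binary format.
Convert 0x1B34 (hexadecimal) → 1×4096 + 11×256 + 3×16 + 4 = 6964 (decimal)
Convert 6964 (decimal) → 6964 = 4096 + 2048 + 512 + 256 + 32 + 16 + 4 → 0b1101100110100 (binary)
0b1101100110100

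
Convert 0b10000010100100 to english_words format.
Convert 0b10000010100100 (binary) → 8192 + 128 + 32 + 4 = 8356 (decimal)
Convert 8356 (decimal) → 8356 = 8×1000 + 3×100 + 56 → eight thousand three hundred fifty-six (English words)
eight thousand three hundred fifty-six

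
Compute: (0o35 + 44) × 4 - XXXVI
Convert 0o35 (octal) → 3×8 + 5 = 29 (decimal)
Convert XXXVI (Roman numeral) → 10 + 10 + 10 + 5 + 1 = 36 (decimal)
Expression in decimal: (29 + 44) × 4 - 36
Parentheses first: 29 + 44 = 73
Multiply: 73 × 4 = 292
Subtract: 292 - 36 = 256
256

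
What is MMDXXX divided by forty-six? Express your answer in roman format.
Convert MMDXXX (Roman numeral) → 1000 + 1000 + 500 + 10 + 10 + 10 = 2530 (decimal)
Convert forty-six (English words) → 46 (decimal)
Compute 2530 ÷ 46 = 55
Convert 55 (decimal) → 55 = 50 + 5 → LV (Roman numeral)
LV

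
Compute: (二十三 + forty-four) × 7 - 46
Convert 二十三 (Chinese numeral) → 2×10 + 3 = 23 (decimal)
Convert forty-four (English words) → 44 (decimal)
Expression in decimal: (23 + 44) × 7 - 46
Parentheses first: 23 + 44 = 67
Multiply: 67 × 7 = 469
Subtract: 469 - 46 = 423
423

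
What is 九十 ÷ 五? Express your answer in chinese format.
Convert 九十 (Chinese numeral) → 9×10 = 90 (decimal)
Convert 五 (Chinese numeral) → 5 (decimal)
Compute 90 ÷ 5 = 18
Convert 18 (decimal) → 18 = 1×10 + 8 → 十八 (Chinese numeral)
十八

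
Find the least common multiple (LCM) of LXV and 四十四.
Convert LXV (Roman numeral) → 50 + 10 + 5 = 65 (decimal)
Convert 四十四 (Chinese numeral) → 4×10 + 4 = 44 (decimal)
Compute lcm(65, 44) = 2860
2860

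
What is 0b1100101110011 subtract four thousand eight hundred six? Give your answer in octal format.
Convert 0b1100101110011 (binary) → 4096 + 2048 + 256 + 64 + 32 + 16 + 2 + 1 = 6515 (decimal)
Convert four thousand eight hundred six (English words) → 4×1000 + 8×100 + 6 = 4806 (decimal)
Compute 6515 - 4806 = 1709
Convert 1709 (decimal) → 1709 = 3×512 + 2×64 + 5×8 + 5 → 0o3255 (octal)
0o3255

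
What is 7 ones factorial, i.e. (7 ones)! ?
Convert 7 ones (place-value notation) → 7 (decimal)
Compute 7! = 5040
5040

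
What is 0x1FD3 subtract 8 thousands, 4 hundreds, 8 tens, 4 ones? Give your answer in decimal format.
Convert 0x1FD3 (hexadecimal) → 1×4096 + 15×256 + 13×16 + 3 = 8147 (decimal)
Convert 8 thousands, 4 hundreds, 8 tens, 4 ones (place-value notation) → 8×1000 + 4×100 + 8×10 + 4 = 8484 (decimal)
Compute 8147 - 8484 = -337
-337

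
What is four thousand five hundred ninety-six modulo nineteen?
Convert four thousand five hundred ninety-six (English words) → 4×1000 + 5×100 + 96 = 4596 (decimal)
Convert nineteen (English words) → 19 (decimal)
Compute 4596 mod 19 = 17
17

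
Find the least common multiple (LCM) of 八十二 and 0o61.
Convert 八十二 (Chinese numeral) → 8×10 + 2 = 82 (decimal)
Convert 0o61 (octal) → 6×8 + 1 = 49 (decimal)
Compute lcm(82, 49) = 4018
4018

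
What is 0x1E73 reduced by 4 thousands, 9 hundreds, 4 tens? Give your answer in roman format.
Convert 0x1E73 (hexadecimal) → 1×4096 + 14×256 + 7×16 + 3 = 7795 (decimal)
Convert 4 thousands, 9 hundreds, 4 tens (place-value notation) → 4×1000 + 9×100 + 4×10 = 4940 (decimal)
Compute 7795 - 4940 = 2855
Convert 2855 (decimal) → 2855 = 1000 + 1000 + 500 + 100 + 100 + 100 + 50 + 5 → MMDCCCLV (Roman numeral)
MMDCCCLV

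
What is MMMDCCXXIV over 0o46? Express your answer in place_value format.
Convert MMMDCCXXIV (Roman numeral) → 1000 + 1000 + 1000 + 500 + 100 + 100 + 10 + 10 + 4 = 3724 (decimal)
Convert 0o46 (octal) → 4×8 + 6 = 38 (decimal)
Compute 3724 ÷ 38 = 98
Convert 98 (decimal) → 98 = 9×10 + 8 → 9 tens, 8 ones (place-value notation)
9 tens, 8 ones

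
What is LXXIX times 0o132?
Convert LXXIX (Roman numeral) → 50 + 10 + 10 + 9 = 79 (decimal)
Convert 0o132 (octal) → 1×64 + 3×8 + 2 = 90 (decimal)
Compute 79 × 90 = 7110
7110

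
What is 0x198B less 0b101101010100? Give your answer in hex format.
Convert 0x198B (hexadecimal) → 1×4096 + 9×256 + 8×16 + 11 = 6539 (decimal)
Convert 0b101101010100 (binary) → 2048 + 512 + 256 + 64 + 16 + 4 = 2900 (decimal)
Compute 6539 - 2900 = 3639
Convert 3639 (decimal) → 3639 = 14×256 + 3×16 + 7 → 0xE37 (hexadecimal)
0xE37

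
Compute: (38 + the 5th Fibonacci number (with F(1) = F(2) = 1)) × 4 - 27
Convert the 5th Fibonacci number (with F(1) = F(2) = 1) (Fibonacci index) → 1, 1, 2, 3, 5 → 5 (decimal)
Expression in decimal: (38 + 5) × 4 - 27
Parentheses first: 38 + 5 = 43
Multiply: 43 × 4 = 172
Subtract: 172 - 27 = 145
145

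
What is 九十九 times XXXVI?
Convert 九十九 (Chinese numeral) → 9×10 + 9 = 99 (decimal)
Convert XXXVI (Roman numeral) → 10 + 10 + 10 + 5 + 1 = 36 (decimal)
Compute 99 × 36 = 3564
3564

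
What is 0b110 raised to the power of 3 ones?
Convert 0b110 (binary) → 4 + 2 = 6 (decimal)
Convert 3 ones (place-value notation) → 3 (decimal)
Compute 6 ^ 3 = 216
216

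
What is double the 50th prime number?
The 50th prime number = 229
Compute 229 × 2 = 458
458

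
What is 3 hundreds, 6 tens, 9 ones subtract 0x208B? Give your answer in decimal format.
Convert 3 hundreds, 6 tens, 9 ones (place-value notation) → 3×100 + 6×10 + 9 = 369 (decimal)
Convert 0x208B (hexadecimal) → 2×4096 + 8×16 + 11 = 8331 (decimal)
Compute 369 - 8331 = -7962
-7962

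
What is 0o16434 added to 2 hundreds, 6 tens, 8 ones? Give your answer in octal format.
Convert 0o16434 (octal) → 1×4096 + 6×512 + 4×64 + 3×8 + 4 = 7452 (decimal)
Convert 2 hundreds, 6 tens, 8 ones (place-value notation) → 2×100 + 6×10 + 8 = 268 (decimal)
Compute 7452 + 268 = 7720
Convert 7720 (decimal) → 7720 = 1×4096 + 7×512 + 5×8 → 0o17050 (octal)
0o17050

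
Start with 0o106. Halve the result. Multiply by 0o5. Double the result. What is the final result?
Convert 0o106 (octal) → 1×64 + 6 = 70 (decimal)
Start: 70
70 ÷ 2 = 35
Convert 0o5 (octal) → 5 (decimal)
35 × 5 = 175
175 × 2 = 350
350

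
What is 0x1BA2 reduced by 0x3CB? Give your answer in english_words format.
Convert 0x1BA2 (hexadecimal) → 1×4096 + 11×256 + 10×16 + 2 = 7074 (decimal)
Convert 0x3CB (hexadecimal) → 3×256 + 12×16 + 11 = 971 (decimal)
Compute 7074 - 971 = 6103
Convert 6103 (decimal) → 6103 = 6×1000 + 1×100 + 3 → six thousand one hundred three (English words)
six thousand one hundred three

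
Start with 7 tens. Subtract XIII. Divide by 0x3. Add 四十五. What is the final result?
Convert 7 tens (place-value notation) → 7×10 = 70 (decimal)
Start: 70
Convert XIII (Roman numeral) → 10 + 1 + 1 + 1 = 13 (decimal)
70 - 13 = 57
Convert 0x3 (hexadecimal) → 3 (decimal)
57 ÷ 3 = 19
Convert 四十五 (Chinese numeral) → 4×10 + 5 = 45 (decimal)
19 + 45 = 64
64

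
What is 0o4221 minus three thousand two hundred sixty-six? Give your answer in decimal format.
Convert 0o4221 (octal) → 4×512 + 2×64 + 2×8 + 1 = 2193 (decimal)
Convert three thousand two hundred sixty-six (English words) → 3×1000 + 2×100 + 66 = 3266 (decimal)
Compute 2193 - 3266 = -1073
-1073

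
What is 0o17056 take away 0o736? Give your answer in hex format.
Convert 0o17056 (octal) → 1×4096 + 7×512 + 5×8 + 6 = 7726 (decimal)
Convert 0o736 (octal) → 7×64 + 3×8 + 6 = 478 (decimal)
Compute 7726 - 478 = 7248
Convert 7248 (decimal) → 7248 = 1×4096 + 12×256 + 5×16 → 0x1C50 (hexadecimal)
0x1C50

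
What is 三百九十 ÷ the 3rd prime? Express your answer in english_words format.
Convert 三百九十 (Chinese numeral) → 3×100 + 9×10 = 390 (decimal)
Convert the 3rd prime (prime index) → 5 (decimal)
Compute 390 ÷ 5 = 78
Convert 78 (decimal) → seventy-eight (English words)
seventy-eight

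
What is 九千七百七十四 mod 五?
Convert 九千七百七十四 (Chinese numeral) → 9×1000 + 7×100 + 7×10 + 4 = 9774 (decimal)
Convert 五 (Chinese numeral) → 5 (decimal)
Compute 9774 mod 5 = 4
4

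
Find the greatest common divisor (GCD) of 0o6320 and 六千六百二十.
Convert 0o6320 (octal) → 6×512 + 3×64 + 2×8 = 3280 (decimal)
Convert 六千六百二十 (Chinese numeral) → 6×1000 + 6×100 + 2×10 = 6620 (decimal)
Compute gcd(3280, 6620) = 20
20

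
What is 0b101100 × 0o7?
Convert 0b101100 (binary) → 32 + 8 + 4 = 44 (decimal)
Convert 0o7 (octal) → 7 (decimal)
Compute 44 × 7 = 308
308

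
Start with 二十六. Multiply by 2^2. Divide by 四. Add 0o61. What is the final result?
Convert 二十六 (Chinese numeral) → 2×10 + 6 = 26 (decimal)
Start: 26
Convert 2^2 (power) → 4 (decimal)
26 × 4 = 104
Convert 四 (Chinese numeral) → 4 (decimal)
104 ÷ 4 = 26
Convert 0o61 (octal) → 6×8 + 1 = 49 (decimal)
26 + 49 = 75
75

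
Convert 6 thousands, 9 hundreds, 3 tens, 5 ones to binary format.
Convert 6 thousands, 9 hundreds, 3 tens, 5 ones (place-value notation) → 6×1000 + 9×100 + 3×10 + 5 = 6935 (decimal)
Convert 6935 (decimal) → 6935 = 4096 + 2048 + 512 + 256 + 16 + 4 + 2 + 1 → 0b1101100010111 (binary)
0b1101100010111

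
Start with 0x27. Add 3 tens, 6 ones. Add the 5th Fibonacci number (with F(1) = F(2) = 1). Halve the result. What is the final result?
Convert 0x27 (hexadecimal) → 2×16 + 7 = 39 (decimal)
Start: 39
Convert 3 tens, 6 ones (place-value notation) → 3×10 + 6 = 36 (decimal)
39 + 36 = 75
Convert the 5th Fibonacci number (with F(1) = F(2) = 1) (Fibonacci index) → 1, 1, 2, 3, 5 → 5 (decimal)
75 + 5 = 80
80 ÷ 2 = 40
40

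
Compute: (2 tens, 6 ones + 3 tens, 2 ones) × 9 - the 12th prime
Convert 2 tens, 6 ones (place-value notation) → 2×10 + 6 = 26 (decimal)
Convert 3 tens, 2 ones (place-value notation) → 3×10 + 2 = 32 (decimal)
Convert the 12th prime (prime index) → 37 (decimal)
Expression in decimal: (26 + 32) × 9 - 37
Parentheses first: 26 + 32 = 58
Multiply: 58 × 9 = 522
Subtract: 522 - 37 = 485
485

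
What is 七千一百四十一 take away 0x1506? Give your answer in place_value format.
Convert 七千一百四十一 (Chinese numeral) → 7×1000 + 1×100 + 4×10 + 1 = 7141 (decimal)
Convert 0x1506 (hexadecimal) → 1×4096 + 5×256 + 6 = 5382 (decimal)
Compute 7141 - 5382 = 1759
Convert 1759 (decimal) → 1759 = 1×1000 + 7×100 + 5×10 + 9 → 1 thousand, 7 hundreds, 5 tens, 9 ones (place-value notation)
1 thousand, 7 hundreds, 5 tens, 9 ones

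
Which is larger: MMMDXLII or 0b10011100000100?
Convert MMMDXLII (Roman numeral) → 1000 + 1000 + 1000 + 500 + 40 + 1 + 1 = 3542 (decimal)
Convert 0b10011100000100 (binary) → 8192 + 1024 + 512 + 256 + 4 = 9988 (decimal)
Compare 3542 vs 9988: larger = 9988
9988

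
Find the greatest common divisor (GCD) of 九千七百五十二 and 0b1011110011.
Convert 九千七百五十二 (Chinese numeral) → 9×1000 + 7×100 + 5×10 + 2 = 9752 (decimal)
Convert 0b1011110011 (binary) → 512 + 128 + 64 + 32 + 16 + 2 + 1 = 755 (decimal)
Compute gcd(9752, 755) = 1
1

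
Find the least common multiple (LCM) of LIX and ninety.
Convert LIX (Roman numeral) → 50 + 9 = 59 (decimal)
Convert ninety (English words) → 90 (decimal)
Compute lcm(59, 90) = 5310
5310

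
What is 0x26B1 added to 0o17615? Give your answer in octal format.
Convert 0x26B1 (hexadecimal) → 2×4096 + 6×256 + 11×16 + 1 = 9905 (decimal)
Convert 0o17615 (octal) → 1×4096 + 7×512 + 6×64 + 1×8 + 5 = 8077 (decimal)
Compute 9905 + 8077 = 17982
Convert 17982 (decimal) → 17982 = 4×4096 + 3×512 + 7×8 + 6 → 0o43076 (octal)
0o43076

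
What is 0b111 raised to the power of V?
Convert 0b111 (binary) → 4 + 2 + 1 = 7 (decimal)
Convert V (Roman numeral) → 5 (decimal)
Compute 7 ^ 5 = 16807
16807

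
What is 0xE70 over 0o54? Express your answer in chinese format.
Convert 0xE70 (hexadecimal) → 14×256 + 7×16 = 3696 (decimal)
Convert 0o54 (octal) → 5×8 + 4 = 44 (decimal)
Compute 3696 ÷ 44 = 84
Convert 84 (decimal) → 84 = 8×10 + 4 → 八十四 (Chinese numeral)
八十四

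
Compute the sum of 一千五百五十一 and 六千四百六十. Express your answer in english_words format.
Convert 一千五百五十一 (Chinese numeral) → 1×1000 + 5×100 + 5×10 + 1 = 1551 (decimal)
Convert 六千四百六十 (Chinese numeral) → 6×1000 + 4×100 + 6×10 = 6460 (decimal)
Compute 1551 + 6460 = 8011
Convert 8011 (decimal) → 8011 = 8×1000 + 11 → eight thousand eleven (English words)
eight thousand eleven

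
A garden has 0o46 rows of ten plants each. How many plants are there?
Convert ten (English words) → 10 (decimal)
Convert 0o46 (octal) → 4×8 + 6 = 38 (decimal)
Compute 10 × 38 = 380
380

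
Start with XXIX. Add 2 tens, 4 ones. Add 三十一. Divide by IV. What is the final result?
Convert XXIX (Roman numeral) → 10 + 10 + 9 = 29 (decimal)
Start: 29
Convert 2 tens, 4 ones (place-value notation) → 2×10 + 4 = 24 (decimal)
29 + 24 = 53
Convert 三十一 (Chinese numeral) → 3×10 + 1 = 31 (decimal)
53 + 31 = 84
Convert IV (Roman numeral) → 4 (decimal)
84 ÷ 4 = 21
21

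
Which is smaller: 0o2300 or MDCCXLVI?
Convert 0o2300 (octal) → 2×512 + 3×64 = 1216 (decimal)
Convert MDCCXLVI (Roman numeral) → 1000 + 500 + 100 + 100 + 40 + 5 + 1 = 1746 (decimal)
Compare 1216 vs 1746: smaller = 1216
1216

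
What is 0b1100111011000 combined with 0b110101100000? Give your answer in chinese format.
Convert 0b1100111011000 (binary) → 4096 + 2048 + 256 + 128 + 64 + 16 + 8 = 6616 (decimal)
Convert 0b110101100000 (binary) → 2048 + 1024 + 256 + 64 + 32 = 3424 (decimal)
Compute 6616 + 3424 = 10040
Convert 10040 (decimal) → 10040 = 1×10000 + 4×10 → 一万零四十 (Chinese numeral)
一万零四十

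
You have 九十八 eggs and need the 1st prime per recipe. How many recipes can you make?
Convert 九十八 (Chinese numeral) → 9×10 + 8 = 98 (decimal)
Convert the 1st prime (prime index) → 2 (decimal)
Compute 98 ÷ 2 = 49
49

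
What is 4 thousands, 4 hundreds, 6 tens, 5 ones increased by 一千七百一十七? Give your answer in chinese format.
Convert 4 thousands, 4 hundreds, 6 tens, 5 ones (place-value notation) → 4×1000 + 4×100 + 6×10 + 5 = 4465 (decimal)
Convert 一千七百一十七 (Chinese numeral) → 1×1000 + 7×100 + 1×10 + 7 = 1717 (decimal)
Compute 4465 + 1717 = 6182
Convert 6182 (decimal) → 6182 = 6×1000 + 1×100 + 8×10 + 2 → 六千一百八十二 (Chinese numeral)
六千一百八十二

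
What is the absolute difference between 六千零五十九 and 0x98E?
Convert 六千零五十九 (Chinese numeral) → 6×1000 + 5×10 + 9 = 6059 (decimal)
Convert 0x98E (hexadecimal) → 9×256 + 8×16 + 14 = 2446 (decimal)
Compute |6059 - 2446| = 3613
3613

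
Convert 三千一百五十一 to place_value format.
Convert 三千一百五十一 (Chinese numeral) → 3×1000 + 1×100 + 5×10 + 1 = 3151 (decimal)
Convert 3151 (decimal) → 3151 = 3×1000 + 1×100 + 5×10 + 1 → 3 thousands, 1 hundred, 5 tens, 1 one (place-value notation)
3 thousands, 1 hundred, 5 tens, 1 one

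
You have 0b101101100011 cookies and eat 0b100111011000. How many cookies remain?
Convert 0b101101100011 (binary) → 2048 + 512 + 256 + 64 + 32 + 2 + 1 = 2915 (decimal)
Convert 0b100111011000 (binary) → 2048 + 256 + 128 + 64 + 16 + 8 = 2520 (decimal)
Compute 2915 - 2520 = 395
395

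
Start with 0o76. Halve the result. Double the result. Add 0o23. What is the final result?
Convert 0o76 (octal) → 7×8 + 6 = 62 (decimal)
Start: 62
62 ÷ 2 = 31
31 × 2 = 62
Convert 0o23 (octal) → 2×8 + 3 = 19 (decimal)
62 + 19 = 81
81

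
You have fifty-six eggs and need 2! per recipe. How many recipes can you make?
Convert fifty-six (English words) → 56 (decimal)
Convert 2! (factorial) → 2 (decimal)
Compute 56 ÷ 2 = 28
28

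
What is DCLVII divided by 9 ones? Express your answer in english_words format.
Convert DCLVII (Roman numeral) → 500 + 100 + 50 + 5 + 1 + 1 = 657 (decimal)
Convert 9 ones (place-value notation) → 9 (decimal)
Compute 657 ÷ 9 = 73
Convert 73 (decimal) → seventy-three (English words)
seventy-three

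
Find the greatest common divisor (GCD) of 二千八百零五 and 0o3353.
Convert 二千八百零五 (Chinese numeral) → 2×1000 + 8×100 + 5 = 2805 (decimal)
Convert 0o3353 (octal) → 3×512 + 3×64 + 5×8 + 3 = 1771 (decimal)
Compute gcd(2805, 1771) = 11
11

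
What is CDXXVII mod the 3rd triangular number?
Convert CDXXVII (Roman numeral) → 400 + 10 + 10 + 5 + 1 + 1 = 427 (decimal)
Convert the 3rd triangular number (triangular index) → 3×4/2 = 6 (decimal)
Compute 427 mod 6 = 1
1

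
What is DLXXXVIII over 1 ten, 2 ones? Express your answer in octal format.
Convert DLXXXVIII (Roman numeral) → 500 + 50 + 10 + 10 + 10 + 5 + 1 + 1 + 1 = 588 (decimal)
Convert 1 ten, 2 ones (place-value notation) → 1×10 + 2 = 12 (decimal)
Compute 588 ÷ 12 = 49
Convert 49 (decimal) → 49 = 6×8 + 1 → 0o61 (octal)
0o61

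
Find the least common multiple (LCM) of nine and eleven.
Convert nine (English words) → 9 (decimal)
Convert eleven (English words) → 11 (decimal)
Compute lcm(9, 11) = 99
99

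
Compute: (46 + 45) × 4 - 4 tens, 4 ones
Convert 4 tens, 4 ones (place-value notation) → 4×10 + 4 = 44 (decimal)
Expression in decimal: (46 + 45) × 4 - 44
Parentheses first: 46 + 45 = 91
Multiply: 91 × 4 = 364
Subtract: 364 - 44 = 320
320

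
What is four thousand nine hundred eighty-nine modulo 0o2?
Convert four thousand nine hundred eighty-nine (English words) → 4×1000 + 9×100 + 89 = 4989 (decimal)
Convert 0o2 (octal) → 2 (decimal)
Compute 4989 mod 2 = 1
1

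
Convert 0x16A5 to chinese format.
Convert 0x16A5 (hexadecimal) → 1×4096 + 6×256 + 10×16 + 5 = 5797 (decimal)
Convert 5797 (decimal) → 5797 = 5×1000 + 7×100 + 9×10 + 7 → 五千七百九十七 (Chinese numeral)
五千七百九十七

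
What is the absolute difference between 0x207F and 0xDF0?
Convert 0x207F (hexadecimal) → 2×4096 + 7×16 + 15 = 8319 (decimal)
Convert 0xDF0 (hexadecimal) → 13×256 + 15×16 = 3568 (decimal)
Compute |8319 - 3568| = 4751
4751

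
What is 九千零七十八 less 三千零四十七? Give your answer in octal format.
Convert 九千零七十八 (Chinese numeral) → 9×1000 + 7×10 + 8 = 9078 (decimal)
Convert 三千零四十七 (Chinese numeral) → 3×1000 + 4×10 + 7 = 3047 (decimal)
Compute 9078 - 3047 = 6031
Convert 6031 (decimal) → 6031 = 1×4096 + 3×512 + 6×64 + 1×8 + 7 → 0o13617 (octal)
0o13617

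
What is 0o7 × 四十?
Convert 0o7 (octal) → 7 (decimal)
Convert 四十 (Chinese numeral) → 4×10 = 40 (decimal)
Compute 7 × 40 = 280
280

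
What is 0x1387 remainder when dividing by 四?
Convert 0x1387 (hexadecimal) → 1×4096 + 3×256 + 8×16 + 7 = 4999 (decimal)
Convert 四 (Chinese numeral) → 4 (decimal)
Compute 4999 mod 4 = 3
3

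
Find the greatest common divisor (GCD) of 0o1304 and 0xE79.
Convert 0o1304 (octal) → 1×512 + 3×64 + 4 = 708 (decimal)
Convert 0xE79 (hexadecimal) → 14×256 + 7×16 + 9 = 3705 (decimal)
Compute gcd(708, 3705) = 3
3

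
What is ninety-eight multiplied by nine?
Convert ninety-eight (English words) → 98 (decimal)
Convert nine (English words) → 9 (decimal)
Compute 98 × 9 = 882
882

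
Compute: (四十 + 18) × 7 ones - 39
Convert 四十 (Chinese numeral) → 4×10 = 40 (decimal)
Convert 7 ones (place-value notation) → 7 (decimal)
Expression in decimal: (40 + 18) × 7 - 39
Parentheses first: 40 + 18 = 58
Multiply: 58 × 7 = 406
Subtract: 406 - 39 = 367
367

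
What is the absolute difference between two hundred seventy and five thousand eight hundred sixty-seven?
Convert two hundred seventy (English words) → 2×100 + 70 = 270 (decimal)
Convert five thousand eight hundred sixty-seven (English words) → 5×1000 + 8×100 + 67 = 5867 (decimal)
Compute |270 - 5867| = 5597
5597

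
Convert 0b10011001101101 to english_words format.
Convert 0b10011001101101 (binary) → 8192 + 1024 + 512 + 64 + 32 + 8 + 4 + 1 = 9837 (decimal)
Convert 9837 (decimal) → 9837 = 9×1000 + 8×100 + 37 → nine thousand eight hundred thirty-seven (English words)
nine thousand eight hundred thirty-seven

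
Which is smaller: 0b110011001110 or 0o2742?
Convert 0b110011001110 (binary) → 2048 + 1024 + 128 + 64 + 8 + 4 + 2 = 3278 (decimal)
Convert 0o2742 (octal) → 2×512 + 7×64 + 4×8 + 2 = 1506 (decimal)
Compare 3278 vs 1506: smaller = 1506
1506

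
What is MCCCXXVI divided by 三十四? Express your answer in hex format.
Convert MCCCXXVI (Roman numeral) → 1000 + 100 + 100 + 100 + 10 + 10 + 5 + 1 = 1326 (decimal)
Convert 三十四 (Chinese numeral) → 3×10 + 4 = 34 (decimal)
Compute 1326 ÷ 34 = 39
Convert 39 (decimal) → 39 = 2×16 + 7 → 0x27 (hexadecimal)
0x27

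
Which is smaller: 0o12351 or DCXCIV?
Convert 0o12351 (octal) → 1×4096 + 2×512 + 3×64 + 5×8 + 1 = 5353 (decimal)
Convert DCXCIV (Roman numeral) → 500 + 100 + 90 + 4 = 694 (decimal)
Compare 5353 vs 694: smaller = 694
694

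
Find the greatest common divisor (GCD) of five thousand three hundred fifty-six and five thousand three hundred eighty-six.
Convert five thousand three hundred fifty-six (English words) → 5×1000 + 3×100 + 56 = 5356 (decimal)
Convert five thousand three hundred eighty-six (English words) → 5×1000 + 3×100 + 86 = 5386 (decimal)
Compute gcd(5356, 5386) = 2
2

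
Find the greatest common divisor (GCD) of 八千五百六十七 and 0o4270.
Convert 八千五百六十七 (Chinese numeral) → 8×1000 + 5×100 + 6×10 + 7 = 8567 (decimal)
Convert 0o4270 (octal) → 4×512 + 2×64 + 7×8 = 2232 (decimal)
Compute gcd(8567, 2232) = 1
1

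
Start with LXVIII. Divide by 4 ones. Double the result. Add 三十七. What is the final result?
Convert LXVIII (Roman numeral) → 50 + 10 + 5 + 1 + 1 + 1 = 68 (decimal)
Start: 68
Convert 4 ones (place-value notation) → 4 (decimal)
68 ÷ 4 = 17
17 × 2 = 34
Convert 三十七 (Chinese numeral) → 3×10 + 7 = 37 (decimal)
34 + 37 = 71
71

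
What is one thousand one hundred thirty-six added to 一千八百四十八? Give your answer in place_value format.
Convert one thousand one hundred thirty-six (English words) → 1×1000 + 1×100 + 36 = 1136 (decimal)
Convert 一千八百四十八 (Chinese numeral) → 1×1000 + 8×100 + 4×10 + 8 = 1848 (decimal)
Compute 1136 + 1848 = 2984
Convert 2984 (decimal) → 2984 = 2×1000 + 9×100 + 8×10 + 4 → 2 thousands, 9 hundreds, 8 tens, 4 ones (place-value notation)
2 thousands, 9 hundreds, 8 tens, 4 ones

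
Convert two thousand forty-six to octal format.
Convert two thousand forty-six (English words) → 2×1000 + 46 = 2046 (decimal)
Convert 2046 (decimal) → 2046 = 3×512 + 7×64 + 7×8 + 6 → 0o3776 (octal)
0o3776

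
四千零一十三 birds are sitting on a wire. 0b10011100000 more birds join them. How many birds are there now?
Convert 四千零一十三 (Chinese numeral) → 4×1000 + 1×10 + 3 = 4013 (decimal)
Convert 0b10011100000 (binary) → 1024 + 128 + 64 + 32 = 1248 (decimal)
Compute 4013 + 1248 = 5261
5261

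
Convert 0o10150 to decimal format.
Convert 0o10150 (octal) → 1×4096 + 1×64 + 5×8 = 4200 (decimal)
4200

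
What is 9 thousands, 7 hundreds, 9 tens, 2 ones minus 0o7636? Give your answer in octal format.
Convert 9 thousands, 7 hundreds, 9 tens, 2 ones (place-value notation) → 9×1000 + 7×100 + 9×10 + 2 = 9792 (decimal)
Convert 0o7636 (octal) → 7×512 + 6×64 + 3×8 + 6 = 3998 (decimal)
Compute 9792 - 3998 = 5794
Convert 5794 (decimal) → 5794 = 1×4096 + 3×512 + 2×64 + 4×8 + 2 → 0o13242 (octal)
0o13242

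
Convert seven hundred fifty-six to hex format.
Convert seven hundred fifty-six (English words) → 7×100 + 56 = 756 (decimal)
Convert 756 (decimal) → 756 = 2×256 + 15×16 + 4 → 0x2F4 (hexadecimal)
0x2F4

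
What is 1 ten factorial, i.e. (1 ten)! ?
Convert 1 ten (place-value notation) → 1×10 = 10 (decimal)
Compute 10! = 3628800
3628800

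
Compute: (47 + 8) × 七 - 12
Convert 七 (Chinese numeral) → 7 (decimal)
Expression in decimal: (47 + 8) × 7 - 12
Parentheses first: 47 + 8 = 55
Multiply: 55 × 7 = 385
Subtract: 385 - 12 = 373
373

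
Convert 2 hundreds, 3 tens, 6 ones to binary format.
Convert 2 hundreds, 3 tens, 6 ones (place-value notation) → 2×100 + 3×10 + 6 = 236 (decimal)
Convert 236 (decimal) → 236 = 128 + 64 + 32 + 8 + 4 → 0b11101100 (binary)
0b11101100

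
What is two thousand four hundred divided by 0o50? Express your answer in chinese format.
Convert two thousand four hundred (English words) → 2×1000 + 4×100 = 2400 (decimal)
Convert 0o50 (octal) → 5×8 = 40 (decimal)
Compute 2400 ÷ 40 = 60
Convert 60 (decimal) → 60 = 6×10 → 六十 (Chinese numeral)
六十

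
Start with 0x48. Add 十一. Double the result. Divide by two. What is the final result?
Convert 0x48 (hexadecimal) → 4×16 + 8 = 72 (decimal)
Start: 72
Convert 十一 (Chinese numeral) → 1×10 + 1 = 11 (decimal)
72 + 11 = 83
83 × 2 = 166
Convert two (English words) → 2 (decimal)
166 ÷ 2 = 83
83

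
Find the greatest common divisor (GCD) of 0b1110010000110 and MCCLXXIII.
Convert 0b1110010000110 (binary) → 4096 + 2048 + 1024 + 128 + 4 + 2 = 7302 (decimal)
Convert MCCLXXIII (Roman numeral) → 1000 + 100 + 100 + 50 + 10 + 10 + 1 + 1 + 1 = 1273 (decimal)
Compute gcd(7302, 1273) = 1
1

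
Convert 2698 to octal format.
Convert 2698 (decimal) → 2698 = 5×512 + 2×64 + 1×8 + 2 → 0o5212 (octal)
0o5212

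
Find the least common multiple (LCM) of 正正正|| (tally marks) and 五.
Convert 正正正|| (tally marks) → 5 + 5 + 5 + 2 = 17 (decimal)
Convert 五 (Chinese numeral) → 5 (decimal)
Compute lcm(17, 5) = 85
85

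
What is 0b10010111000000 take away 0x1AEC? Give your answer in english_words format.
Convert 0b10010111000000 (binary) → 8192 + 1024 + 256 + 128 + 64 = 9664 (decimal)
Convert 0x1AEC (hexadecimal) → 1×4096 + 10×256 + 14×16 + 12 = 6892 (decimal)
Compute 9664 - 6892 = 2772
Convert 2772 (decimal) → 2772 = 2×1000 + 7×100 + 72 → two thousand seven hundred seventy-two (English words)
two thousand seven hundred seventy-two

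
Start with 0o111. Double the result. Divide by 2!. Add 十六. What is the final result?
Convert 0o111 (octal) → 1×64 + 1×8 + 1 = 73 (decimal)
Start: 73
73 × 2 = 146
Convert 2! (factorial) → 2 (decimal)
146 ÷ 2 = 73
Convert 十六 (Chinese numeral) → 1×10 + 6 = 16 (decimal)
73 + 16 = 89
89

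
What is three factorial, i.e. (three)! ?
Convert three (English words) → 3 (decimal)
Compute 3! = 6
6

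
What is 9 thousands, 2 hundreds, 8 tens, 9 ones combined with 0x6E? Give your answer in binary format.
Convert 9 thousands, 2 hundreds, 8 tens, 9 ones (place-value notation) → 9×1000 + 2×100 + 8×10 + 9 = 9289 (decimal)
Convert 0x6E (hexadecimal) → 6×16 + 14 = 110 (decimal)
Compute 9289 + 110 = 9399
Convert 9399 (decimal) → 9399 = 8192 + 1024 + 128 + 32 + 16 + 4 + 2 + 1 → 0b10010010110111 (binary)
0b10010010110111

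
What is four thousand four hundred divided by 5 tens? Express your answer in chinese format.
Convert four thousand four hundred (English words) → 4×1000 + 4×100 = 4400 (decimal)
Convert 5 tens (place-value notation) → 5×10 = 50 (decimal)
Compute 4400 ÷ 50 = 88
Convert 88 (decimal) → 88 = 8×10 + 8 → 八十八 (Chinese numeral)
八十八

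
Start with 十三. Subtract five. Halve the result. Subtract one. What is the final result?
Convert 十三 (Chinese numeral) → 1×10 + 3 = 13 (decimal)
Start: 13
Convert five (English words) → 5 (decimal)
13 - 5 = 8
8 ÷ 2 = 4
Convert one (English words) → 1 (decimal)
4 - 1 = 3
3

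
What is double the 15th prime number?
The 15th prime number = 47
Compute 47 × 2 = 94
94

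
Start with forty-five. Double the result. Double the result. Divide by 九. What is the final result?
Convert forty-five (English words) → 45 (decimal)
Start: 45
45 × 2 = 90
90 × 2 = 180
Convert 九 (Chinese numeral) → 9 (decimal)
180 ÷ 9 = 20
20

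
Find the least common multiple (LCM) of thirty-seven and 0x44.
Convert thirty-seven (English words) → 37 (decimal)
Convert 0x44 (hexadecimal) → 4×16 + 4 = 68 (decimal)
Compute lcm(37, 68) = 2516
2516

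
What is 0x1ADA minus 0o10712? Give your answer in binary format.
Convert 0x1ADA (hexadecimal) → 1×4096 + 10×256 + 13×16 + 10 = 6874 (decimal)
Convert 0o10712 (octal) → 1×4096 + 7×64 + 1×8 + 2 = 4554 (decimal)
Compute 6874 - 4554 = 2320
Convert 2320 (decimal) → 2320 = 2048 + 256 + 16 → 0b100100010000 (binary)
0b100100010000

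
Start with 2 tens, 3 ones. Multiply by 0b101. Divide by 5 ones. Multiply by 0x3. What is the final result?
Convert 2 tens, 3 ones (place-value notation) → 2×10 + 3 = 23 (decimal)
Start: 23
Convert 0b101 (binary) → 4 + 1 = 5 (decimal)
23 × 5 = 115
Convert 5 ones (place-value notation) → 5 (decimal)
115 ÷ 5 = 23
Convert 0x3 (hexadecimal) → 3 (decimal)
23 × 3 = 69
69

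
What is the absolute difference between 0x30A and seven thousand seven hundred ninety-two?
Convert 0x30A (hexadecimal) → 3×256 + 10 = 778 (decimal)
Convert seven thousand seven hundred ninety-two (English words) → 7×1000 + 7×100 + 92 = 7792 (decimal)
Compute |778 - 7792| = 7014
7014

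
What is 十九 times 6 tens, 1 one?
Convert 十九 (Chinese numeral) → 1×10 + 9 = 19 (decimal)
Convert 6 tens, 1 one (place-value notation) → 6×10 + 1 = 61 (decimal)
Compute 19 × 61 = 1159
1159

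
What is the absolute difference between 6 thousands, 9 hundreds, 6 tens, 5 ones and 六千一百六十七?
Convert 6 thousands, 9 hundreds, 6 tens, 5 ones (place-value notation) → 6×1000 + 9×100 + 6×10 + 5 = 6965 (decimal)
Convert 六千一百六十七 (Chinese numeral) → 6×1000 + 1×100 + 6×10 + 7 = 6167 (decimal)
Compute |6965 - 6167| = 798
798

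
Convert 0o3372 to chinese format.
Convert 0o3372 (octal) → 3×512 + 3×64 + 7×8 + 2 = 1786 (decimal)
Convert 1786 (decimal) → 1786 = 1×1000 + 7×100 + 8×10 + 6 → 一千七百八十六 (Chinese numeral)
一千七百八十六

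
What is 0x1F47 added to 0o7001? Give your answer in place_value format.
Convert 0x1F47 (hexadecimal) → 1×4096 + 15×256 + 4×16 + 7 = 8007 (decimal)
Convert 0o7001 (octal) → 7×512 + 1 = 3585 (decimal)
Compute 8007 + 3585 = 11592
Convert 11592 (decimal) → 11592 = 11×1000 + 5×100 + 9×10 + 2 → 11 thousands, 5 hundreds, 9 tens, 2 ones (place-value notation)
11 thousands, 5 hundreds, 9 tens, 2 ones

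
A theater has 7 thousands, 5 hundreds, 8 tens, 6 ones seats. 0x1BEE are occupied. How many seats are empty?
Convert 7 thousands, 5 hundreds, 8 tens, 6 ones (place-value notation) → 7×1000 + 5×100 + 8×10 + 6 = 7586 (decimal)
Convert 0x1BEE (hexadecimal) → 1×4096 + 11×256 + 14×16 + 14 = 7150 (decimal)
Compute 7586 - 7150 = 436
436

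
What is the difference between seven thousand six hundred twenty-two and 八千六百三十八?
Convert seven thousand six hundred twenty-two (English words) → 7×1000 + 6×100 + 22 = 7622 (decimal)
Convert 八千六百三十八 (Chinese numeral) → 8×1000 + 6×100 + 3×10 + 8 = 8638 (decimal)
Difference: |7622 - 8638| = 1016
1016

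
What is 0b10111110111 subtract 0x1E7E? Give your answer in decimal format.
Convert 0b10111110111 (binary) → 1024 + 256 + 128 + 64 + 32 + 16 + 4 + 2 + 1 = 1527 (decimal)
Convert 0x1E7E (hexadecimal) → 1×4096 + 14×256 + 7×16 + 14 = 7806 (decimal)
Compute 1527 - 7806 = -6279
-6279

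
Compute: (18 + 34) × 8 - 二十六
Convert 二十六 (Chinese numeral) → 2×10 + 6 = 26 (decimal)
Expression in decimal: (18 + 34) × 8 - 26
Parentheses first: 18 + 34 = 52
Multiply: 52 × 8 = 416
Subtract: 416 - 26 = 390
390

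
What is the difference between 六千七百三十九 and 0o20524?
Convert 六千七百三十九 (Chinese numeral) → 6×1000 + 7×100 + 3×10 + 9 = 6739 (decimal)
Convert 0o20524 (octal) → 2×4096 + 5×64 + 2×8 + 4 = 8532 (decimal)
Difference: |6739 - 8532| = 1793
1793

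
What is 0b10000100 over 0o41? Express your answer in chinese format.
Convert 0b10000100 (binary) → 128 + 4 = 132 (decimal)
Convert 0o41 (octal) → 4×8 + 1 = 33 (decimal)
Compute 132 ÷ 33 = 4
Convert 4 (decimal) → 四 (Chinese numeral)
四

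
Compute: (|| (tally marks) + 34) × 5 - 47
Convert || (tally marks) → 2 (decimal)
Expression in decimal: (2 + 34) × 5 - 47
Parentheses first: 2 + 34 = 36
Multiply: 36 × 5 = 180
Subtract: 180 - 47 = 133
133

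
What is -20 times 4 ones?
Convert 4 ones (place-value notation) → 4 (decimal)
Compute -20 × 4 = -80
-80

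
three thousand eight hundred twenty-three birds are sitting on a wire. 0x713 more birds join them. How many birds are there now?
Convert three thousand eight hundred twenty-three (English words) → 3×1000 + 8×100 + 23 = 3823 (decimal)
Convert 0x713 (hexadecimal) → 7×256 + 1×16 + 3 = 1811 (decimal)
Compute 3823 + 1811 = 5634
5634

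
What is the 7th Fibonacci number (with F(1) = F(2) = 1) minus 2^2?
The 7th Fibonacci number (with F(1) = F(2) = 1): 1, 1, 2, 3, 5, 8, 13 → 13
Convert 2^2 (power) → 4 (decimal)
Compute 13 - 4 = 9
9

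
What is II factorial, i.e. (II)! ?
Convert II (Roman numeral) → 1 + 1 = 2 (decimal)
Compute 2! = 2
2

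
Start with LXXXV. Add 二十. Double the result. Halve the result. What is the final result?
Convert LXXXV (Roman numeral) → 50 + 10 + 10 + 10 + 5 = 85 (decimal)
Start: 85
Convert 二十 (Chinese numeral) → 2×10 = 20 (decimal)
85 + 20 = 105
105 × 2 = 210
210 ÷ 2 = 105
105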